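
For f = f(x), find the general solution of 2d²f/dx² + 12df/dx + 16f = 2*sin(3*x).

Divide through by 2: f'' + 6f' + 8f = sin(3*x).
Characteristic equation r² + 6r + 8 = 0 factors as (r + 2)(r + 4) = 0, so r = -2, -4.
Hence f_h = C1*exp(-2*x) + C2*exp(-4*x).
Try f_p = A*cos(3*x) + B*sin(3*x). Substituting and equating the coefficients of cos(3x) and sin(3x) gives A = -18/325, B = -1/325, so f_p = -18*cos(3*x)/325 - sin(3*x)/325.

f = -18*cos(3*x)/325 - sin(3*x)/325 + C1*exp(-2*x) + C2*exp(-4*x)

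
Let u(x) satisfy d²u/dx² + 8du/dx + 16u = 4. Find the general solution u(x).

Characteristic equation r² + 8r + 16 = 0 has discriminant (8)² - 4·(16) = 0, so r = -4 is a repeated root.
Hence u_h = (C1 + C2*x)*exp(-4*x).
For the particular solution try u_p = A0. Substituting and matching coefficients of each power of x gives A0 = 1/4, so u_p = 1/4.

u = 1/4 + C1*exp(-4*x) + C2*x*exp(-4*x)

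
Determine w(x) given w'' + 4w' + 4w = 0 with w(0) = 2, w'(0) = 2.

Characteristic equation r² + 4r + 4 = 0 has discriminant (4)² - 4·(4) = 0, so r = -2 is a repeated root.
Hence w_h = (C1 + C2*x)*exp(-2*x).
Apply the initial conditions: w(0) = C1 = 2 and w'(0) = C2 - 2*C1 = 2. Solving gives C1 = 2, C2 = 6.

w = 2*exp(-2*x) + 6*x*exp(-2*x)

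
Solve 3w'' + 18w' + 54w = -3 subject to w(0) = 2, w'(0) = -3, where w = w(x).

Divide through by 3: w'' + 6w' + 18w = -1.
Characteristic equation r² + 6r + 18 = 0 has discriminant (6)² - 4·(18) = -36 < 0, so r = -3 ± 3i.
Hence w_h = C1*cos(3*x)*exp(-3*x) + C2*exp(-3*x)*sin(3*x).
For the particular solution try w_p = A0. Substituting and matching coefficients of each power of x gives A0 = -1/18, so w_p = -1/18.
General solution: w = -1/18 + C1*cos(3*x)*exp(-3*x) + C2*exp(-3*x)*sin(3*x).
Apply the initial conditions: w(0) = -1/18 + C1 = 2 and w'(0) = -3*C1 + 3*C2 = -3. Solving gives C1 = 37/18, C2 = 19/18.

w = -1/18 + 19*exp(-3*x)*sin(3*x)/18 + 37*cos(3*x)*exp(-3*x)/18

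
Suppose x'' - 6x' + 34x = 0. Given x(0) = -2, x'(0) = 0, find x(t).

Characteristic equation r² - 6r + 34 = 0 has discriminant (-6)² - 4·(34) = -100 < 0, so r = 3 ± 5i.
Hence x_h = C1*cos(5*t)*exp(3*t) + C2*exp(3*t)*sin(5*t).
Apply the initial conditions: x(0) = C1 = -2 and x'(0) = 3*C1 + 5*C2 = 0. Solving gives C1 = -2, C2 = 6/5.

x = -2*cos(5*t)*exp(3*t) + 6*exp(3*t)*sin(5*t)/5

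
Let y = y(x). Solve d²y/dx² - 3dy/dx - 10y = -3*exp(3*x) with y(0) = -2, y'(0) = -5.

Characteristic equation r² - 3r - 10 = 0 factors as (r - 5)(r + 2) = 0, so r = 5, -2.
Hence y_h = C1*exp(5*x) + C2*exp(-2*x).
Try y_p = A*exp(3*x). Substituting into the equation and dividing by exp(3*x) gives A = 3/10, so y_p = 3*exp(3*x)/10.
General solution: y = 3*exp(3*x)/10 + C1*exp(5*x) + C2*exp(-2*x).
Apply the initial conditions: y(0) = 3/10 + C1 + C2 = -2 and y'(0) = 9/10 - 2*C2 + 5*C1 = -5. Solving gives C1 = -3/2, C2 = -4/5.

y = -4*exp(-2*x)/5 - 3*exp(5*x)/2 + 3*exp(3*x)/10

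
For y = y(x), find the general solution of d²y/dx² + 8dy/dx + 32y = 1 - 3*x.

y = 7/128 - 3*x/32 + C1*cos(4*x)*exp(-4*x) + C2*exp(-4*x)*sin(4*x)

Characteristic equation r² + 8r + 32 = 0 has discriminant (8)² - 4·(32) = -64 < 0, so r = -4 ± 4i.
Hence y_h = C1*cos(4*x)*exp(-4*x) + C2*exp(-4*x)*sin(4*x).
For the particular solution try y_p = A0 + A1*x. Substituting and matching coefficients of each power of x gives A0 = 7/128, A1 = -3/32, so y_p = 7/128 - 3*x/32.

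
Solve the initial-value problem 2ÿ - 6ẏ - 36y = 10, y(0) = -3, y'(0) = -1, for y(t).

y = -5/18 - 55*exp(6*t)/54 - 46*exp(-3*t)/27

Divide through by 2: y'' - 3y' - 18y = 5.
Characteristic equation r² - 3r - 18 = 0 factors as (r + 3)(r - 6) = 0, so r = -3, 6.
Hence y_h = C1*exp(-3*t) + C2*exp(6*t).
For the particular solution try y_p = A0. Substituting and matching coefficients of each power of t gives A0 = -5/18, so y_p = -5/18.
General solution: y = -5/18 + C1*exp(-3*t) + C2*exp(6*t).
Apply the initial conditions: y(0) = -5/18 + C1 + C2 = -3 and y'(0) = -3*C1 + 6*C2 = -1. Solving gives C1 = -46/27, C2 = -55/54.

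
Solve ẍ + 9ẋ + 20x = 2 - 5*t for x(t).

Characteristic equation r² + 9r + 20 = 0 factors as (r + 4)(r + 5) = 0, so r = -4, -5.
Hence x_h = C1*exp(-4*t) + C2*exp(-5*t).
For the particular solution try x_p = A0 + A1*t. Substituting and matching coefficients of each power of t gives A0 = 17/80, A1 = -1/4, so x_p = 17/80 - t/4.

x = 17/80 - t/4 + C1*exp(-4*t) + C2*exp(-5*t)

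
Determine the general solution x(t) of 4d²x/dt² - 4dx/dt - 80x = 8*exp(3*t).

Divide through by 4: x'' - x' - 20x = 2*exp(3*t).
Characteristic equation r² - r - 20 = 0 factors as (r + 4)(r - 5) = 0, so r = -4, 5.
Hence x_h = C1*exp(-4*t) + C2*exp(5*t).
Try x_p = A*exp(3*t). Substituting into the equation and dividing by exp(3*t) gives A = -1/7, so x_p = -exp(3*t)/7.

x = -exp(3*t)/7 + C1*exp(-4*t) + C2*exp(5*t)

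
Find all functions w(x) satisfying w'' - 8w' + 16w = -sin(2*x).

Characteristic equation r² - 8r + 16 = 0 has discriminant (-8)² - 4·(16) = 0, so r = 4 is a repeated root.
Hence w_h = (C1 + C2*x)*exp(4*x).
Try w_p = A*cos(2*x) + B*sin(2*x). Substituting and equating the coefficients of cos(2x) and sin(2x) gives A = -1/25, B = -3/100, so w_p = -3*sin(2*x)/100 - cos(2*x)/25.

w = -3*sin(2*x)/100 - cos(2*x)/25 + C1*exp(4*x) + C2*x*exp(4*x)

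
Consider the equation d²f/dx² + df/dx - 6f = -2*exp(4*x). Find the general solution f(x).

f = -exp(4*x)/7 + C1*exp(-3*x) + C2*exp(2*x)

Characteristic equation r² + r - 6 = 0 factors as (r + 3)(r - 2) = 0, so r = -3, 2.
Hence f_h = C1*exp(-3*x) + C2*exp(2*x).
Try f_p = A*exp(4*x). Substituting into the equation and dividing by exp(4*x) gives A = -1/7, so f_p = -exp(4*x)/7.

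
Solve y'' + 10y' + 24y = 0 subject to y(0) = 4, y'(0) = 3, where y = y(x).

Characteristic equation r² + 10r + 24 = 0 factors as (r + 6)(r + 4) = 0, so r = -6, -4.
Hence y_h = C1*exp(-6*x) + C2*exp(-4*x).
Apply the initial conditions: y(0) = C1 + C2 = 4 and y'(0) = -6*C1 - 4*C2 = 3. Solving gives C1 = -19/2, C2 = 27/2.

y = -19*exp(-6*x)/2 + 27*exp(-4*x)/2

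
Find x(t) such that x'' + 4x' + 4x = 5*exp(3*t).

Characteristic equation r² + 4r + 4 = 0 has discriminant (4)² - 4·(4) = 0, so r = -2 is a repeated root.
Hence x_h = (C1 + C2*t)*exp(-2*t).
Try x_p = A*exp(3*t). Substituting into the equation and dividing by exp(3*t) gives A = 1/5, so x_p = exp(3*t)/5.

x = exp(3*t)/5 + C1*exp(-2*t) + C2*t*exp(-2*t)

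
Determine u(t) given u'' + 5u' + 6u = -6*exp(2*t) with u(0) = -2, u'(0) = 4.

Characteristic equation r² + 5r + 6 = 0 factors as (r + 3)(r + 2) = 0, so r = -3, -2.
Hence u_h = C1*exp(-3*t) + C2*exp(-2*t).
Try u_p = A*exp(2*t). Substituting into the equation and dividing by exp(2*t) gives A = -3/10, so u_p = -3*exp(2*t)/10.
General solution: u = -3*exp(2*t)/10 + C1*exp(-3*t) + C2*exp(-2*t).
Apply the initial conditions: u(0) = -3/10 + C1 + C2 = -2 and u'(0) = -3/5 - 3*C1 - 2*C2 = 4. Solving gives C1 = -6/5, C2 = -1/2.

u = -6*exp(-3*t)/5 - 3*exp(2*t)/10 - exp(-2*t)/2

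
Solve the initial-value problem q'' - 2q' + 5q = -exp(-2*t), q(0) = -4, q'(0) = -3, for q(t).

q = -exp(-2*t)/13 - 51*cos(2*t)*exp(t)/13 + 5*exp(t)*sin(2*t)/13

Characteristic equation r² - 2r + 5 = 0 has discriminant (-2)² - 4·(5) = -16 < 0, so r = 1 ± 2i.
Hence q_h = C1*cos(2*t)*exp(t) + C2*exp(t)*sin(2*t).
Try q_p = A*exp(-2*t). Substituting into the equation and dividing by exp(-2*t) gives A = -1/13, so q_p = -exp(-2*t)/13.
General solution: q = -exp(-2*t)/13 + C1*cos(2*t)*exp(t) + C2*exp(t)*sin(2*t).
Apply the initial conditions: q(0) = -1/13 + C1 = -4 and q'(0) = 2/13 + C1 + 2*C2 = -3. Solving gives C1 = -51/13, C2 = 5/13.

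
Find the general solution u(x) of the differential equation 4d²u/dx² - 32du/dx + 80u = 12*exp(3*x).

Divide through by 4: u'' - 8u' + 20u = 3*exp(3*x).
Characteristic equation r² - 8r + 20 = 0 has discriminant (-8)² - 4·(20) = -16 < 0, so r = 4 ± 2i.
Hence u_h = C1*cos(2*x)*exp(4*x) + C2*exp(4*x)*sin(2*x).
Try u_p = A*exp(3*x). Substituting into the equation and dividing by exp(3*x) gives A = 3/5, so u_p = 3*exp(3*x)/5.

u = 3*exp(3*x)/5 + C1*cos(2*x)*exp(4*x) + C2*exp(4*x)*sin(2*x)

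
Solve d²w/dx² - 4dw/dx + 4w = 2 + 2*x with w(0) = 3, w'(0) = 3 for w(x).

w = 1 + x/2 + 2*exp(2*x) - 3*x*exp(2*x)/2

Characteristic equation r² - 4r + 4 = 0 has discriminant (-4)² - 4·(4) = 0, so r = 2 is a repeated root.
Hence w_h = (C1 + C2*x)*exp(2*x).
For the particular solution try w_p = A0 + A1*x. Substituting and matching coefficients of each power of x gives A0 = 1, A1 = 1/2, so w_p = 1 + x/2.
General solution: w = 1 + x/2 + C1*exp(2*x) + C2*x*exp(2*x).
Apply the initial conditions: w(0) = 1 + C1 = 3 and w'(0) = 1/2 + C2 + 2*C1 = 3. Solving gives C1 = 2, C2 = -3/2.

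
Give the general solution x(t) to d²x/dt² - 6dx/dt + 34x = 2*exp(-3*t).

Characteristic equation r² - 6r + 34 = 0 has discriminant (-6)² - 4·(34) = -100 < 0, so r = 3 ± 5i.
Hence x_h = C1*cos(5*t)*exp(3*t) + C2*exp(3*t)*sin(5*t).
Try x_p = A*exp(-3*t). Substituting into the equation and dividing by exp(-3*t) gives A = 2/61, so x_p = 2*exp(-3*t)/61.

x = 2*exp(-3*t)/61 + C1*cos(5*t)*exp(3*t) + C2*exp(3*t)*sin(5*t)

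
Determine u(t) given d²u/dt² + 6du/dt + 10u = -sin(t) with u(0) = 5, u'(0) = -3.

u = -sin(t)/13 + 2*cos(t)/39 + 155*exp(-3*t)*sin(t)/13 + 193*cos(t)*exp(-3*t)/39

Characteristic equation r² + 6r + 10 = 0 has discriminant (6)² - 4·(10) = -4 < 0, so r = -3 ± i.
Hence u_h = C1*cos(t)*exp(-3*t) + C2*exp(-3*t)*sin(t).
Try u_p = A*cos(t) + B*sin(t). Substituting and equating the coefficients of cos(t) and sin(t) gives A = 2/39, B = -1/13, so u_p = -sin(t)/13 + 2*cos(t)/39.
General solution: u = -sin(t)/13 + 2*cos(t)/39 + C1*cos(t)*exp(-3*t) + C2*exp(-3*t)*sin(t).
Apply the initial conditions: u(0) = 2/39 + C1 = 5 and u'(0) = -1/13 + C2 - 3*C1 = -3. Solving gives C1 = 193/39, C2 = 155/13.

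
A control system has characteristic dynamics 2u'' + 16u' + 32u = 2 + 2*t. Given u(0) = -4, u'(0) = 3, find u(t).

Divide through by 2: u'' + 8u' + 16u = 1 + t.
Characteristic equation r² + 8r + 16 = 0 has discriminant (8)² - 4·(16) = 0, so r = -4 is a repeated root.
Hence u_h = (C1 + C2*t)*exp(-4*t).
For the particular solution try u_p = A0 + A1*t. Substituting and matching coefficients of each power of t gives A0 = 1/32, A1 = 1/16, so u_p = 1/32 + t/16.
General solution: u = 1/32 + t/16 + C1*exp(-4*t) + C2*t*exp(-4*t).
Apply the initial conditions: u(0) = 1/32 + C1 = -4 and u'(0) = 1/16 + C2 - 4*C1 = 3. Solving gives C1 = -129/32, C2 = -211/16.

u = 1/32 - 129*exp(-4*t)/32 + t/16 - 211*t*exp(-4*t)/16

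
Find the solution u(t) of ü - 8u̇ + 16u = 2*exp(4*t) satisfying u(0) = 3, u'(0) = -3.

Characteristic equation r² - 8r + 16 = 0 has discriminant (-8)² - 4·(16) = 0, so r = 4 is a repeated root.
Hence u_h = (C1 + C2*t)*exp(4*t).
Since exp(4*t) solves the homogeneous equation (r = 4 is a root of multiplicity 2), multiply the trial by t^2. Try u_p = A*t^2*exp(4*t). Substituting into the equation and dividing by exp(4*t) gives A = 1, so u_p = t^2*exp(4*t).
General solution: u = C1*exp(4*t) + t^2*exp(4*t) + C2*t*exp(4*t).
Apply the initial conditions: u(0) = C1 = 3 and u'(0) = C2 + 4*C1 = -3. Solving gives C1 = 3, C2 = -15.

u = 3*exp(4*t) + t**2*exp(4*t) - 15*t*exp(4*t)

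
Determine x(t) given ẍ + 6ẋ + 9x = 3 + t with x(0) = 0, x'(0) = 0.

x = 7/27 - 7*exp(-3*t)/27 + t/9 - 8*t*exp(-3*t)/9

Characteristic equation r² + 6r + 9 = 0 has discriminant (6)² - 4·(9) = 0, so r = -3 is a repeated root.
Hence x_h = (C1 + C2*t)*exp(-3*t).
For the particular solution try x_p = A0 + A1*t. Substituting and matching coefficients of each power of t gives A0 = 7/27, A1 = 1/9, so x_p = 7/27 + t/9.
General solution: x = 7/27 + t/9 + C1*exp(-3*t) + C2*t*exp(-3*t).
Apply the initial conditions: x(0) = 7/27 + C1 = 0 and x'(0) = 1/9 + C2 - 3*C1 = 0. Solving gives C1 = -7/27, C2 = -8/9.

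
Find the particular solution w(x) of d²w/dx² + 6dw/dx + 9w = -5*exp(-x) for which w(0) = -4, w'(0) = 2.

w = -11*exp(-3*x)/4 - 5*exp(-x)/4 - 15*x*exp(-3*x)/2

Characteristic equation r² + 6r + 9 = 0 has discriminant (6)² - 4·(9) = 0, so r = -3 is a repeated root.
Hence w_h = (C1 + C2*x)*exp(-3*x).
Try w_p = A*exp(-x). Substituting into the equation and dividing by exp(-x) gives A = -5/4, so w_p = -5*exp(-x)/4.
General solution: w = -5*exp(-x)/4 + C1*exp(-3*x) + C2*x*exp(-3*x).
Apply the initial conditions: w(0) = -5/4 + C1 = -4 and w'(0) = 5/4 + C2 - 3*C1 = 2. Solving gives C1 = -11/4, C2 = -15/2.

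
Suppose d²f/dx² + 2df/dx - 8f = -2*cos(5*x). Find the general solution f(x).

Characteristic equation r² + 2r - 8 = 0 factors as (r - 2)(r + 4) = 0, so r = 2, -4.
Hence f_h = C1*exp(2*x) + C2*exp(-4*x).
Try f_p = A*cos(5*x) + B*sin(5*x). Substituting and equating the coefficients of cos(5x) and sin(5x) gives A = 66/1189, B = -20/1189, so f_p = -20*sin(5*x)/1189 + 66*cos(5*x)/1189.

f = -20*sin(5*x)/1189 + 66*cos(5*x)/1189 + C1*exp(2*x) + C2*exp(-4*x)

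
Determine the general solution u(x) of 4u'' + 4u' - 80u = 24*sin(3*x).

u = -87*sin(3*x)/425 - 9*cos(3*x)/425 + C1*exp(-5*x) + C2*exp(4*x)

Divide through by 4: u'' + u' - 20u = 6*sin(3*x).
Characteristic equation r² + r - 20 = 0 factors as (r + 5)(r - 4) = 0, so r = -5, 4.
Hence u_h = C1*exp(-5*x) + C2*exp(4*x).
Try u_p = A*cos(3*x) + B*sin(3*x). Substituting and equating the coefficients of cos(3x) and sin(3x) gives A = -9/425, B = -87/425, so u_p = -87*sin(3*x)/425 - 9*cos(3*x)/425.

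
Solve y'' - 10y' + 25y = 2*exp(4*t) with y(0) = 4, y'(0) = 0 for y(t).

Characteristic equation r² - 10r + 25 = 0 has discriminant (-10)² - 4·(25) = 0, so r = 5 is a repeated root.
Hence y_h = (C1 + C2*t)*exp(5*t).
Try y_p = A*exp(4*t). Substituting into the equation and dividing by exp(4*t) gives A = 2, so y_p = 2*exp(4*t).
General solution: y = 2*exp(4*t) + C1*exp(5*t) + C2*t*exp(5*t).
Apply the initial conditions: y(0) = 2 + C1 = 4 and y'(0) = 8 + C2 + 5*C1 = 0. Solving gives C1 = 2, C2 = -18.

y = 2*exp(4*t) + 2*exp(5*t) - 18*t*exp(5*t)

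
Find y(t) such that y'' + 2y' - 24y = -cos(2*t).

Characteristic equation r² + 2r - 24 = 0 factors as (r - 4)(r + 6) = 0, so r = 4, -6.
Hence y_h = C1*exp(4*t) + C2*exp(-6*t).
Try y_p = A*cos(2*t) + B*sin(2*t). Substituting and equating the coefficients of cos(2t) and sin(2t) gives A = 7/200, B = -1/200, so y_p = -sin(2*t)/200 + 7*cos(2*t)/200.

y = -sin(2*t)/200 + 7*cos(2*t)/200 + C1*exp(4*t) + C2*exp(-6*t)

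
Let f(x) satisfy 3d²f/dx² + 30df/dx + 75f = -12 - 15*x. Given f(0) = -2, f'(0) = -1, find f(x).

Divide through by 3: f'' + 10f' + 25f = -4 - 5*x.
Characteristic equation r² + 10r + 25 = 0 has discriminant (10)² - 4·(25) = 0, so r = -5 is a repeated root.
Hence f_h = (C1 + C2*x)*exp(-5*x).
For the particular solution try f_p = A0 + A1*x. Substituting and matching coefficients of each power of x gives A0 = -2/25, A1 = -1/5, so f_p = -2/25 - x/5.
General solution: f = -2/25 - x/5 + C1*exp(-5*x) + C2*x*exp(-5*x).
Apply the initial conditions: f(0) = -2/25 + C1 = -2 and f'(0) = -1/5 + C2 - 5*C1 = -1. Solving gives C1 = -48/25, C2 = -52/5.

f = -2/25 - 48*exp(-5*x)/25 - x/5 - 52*x*exp(-5*x)/5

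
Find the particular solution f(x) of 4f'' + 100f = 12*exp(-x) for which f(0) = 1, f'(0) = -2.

f = -49*sin(5*x)/130 + 3*exp(-x)/26 + 23*cos(5*x)/26

Divide through by 4: f'' + 25f = 3*exp(-x).
Characteristic equation r² + 25 = 0 has discriminant (0)² - 4·(25) = -100 < 0, so r = ± 5i.
Hence f_h = C1*cos(5*x) + C2*sin(5*x).
Try f_p = A*exp(-x). Substituting into the equation and dividing by exp(-x) gives A = 3/26, so f_p = 3*exp(-x)/26.
General solution: f = 3*exp(-x)/26 + C1*cos(5*x) + C2*sin(5*x).
Apply the initial conditions: f(0) = 3/26 + C1 = 1 and f'(0) = -3/26 + 5*C2 = -2. Solving gives C1 = 23/26, C2 = -49/130.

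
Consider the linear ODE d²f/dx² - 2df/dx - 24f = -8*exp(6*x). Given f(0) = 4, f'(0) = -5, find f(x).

f = 59*exp(6*x)/50 + 141*exp(-4*x)/50 - 4*x*exp(6*x)/5

Characteristic equation r² - 2r - 24 = 0 factors as (r + 4)(r - 6) = 0, so r = -4, 6.
Hence f_h = C1*exp(-4*x) + C2*exp(6*x).
Since exp(6*x) solves the homogeneous equation (r = 6 is a root of multiplicity 1), multiply the trial by x. Try f_p = A*x*exp(6*x). Substituting into the equation and dividing by exp(6*x) gives A = -4/5, so f_p = -4*x*exp(6*x)/5.
General solution: f = C1*exp(-4*x) + C2*exp(6*x) - 4*x*exp(6*x)/5.
Apply the initial conditions: f(0) = C1 + C2 = 4 and f'(0) = -4/5 - 4*C1 + 6*C2 = -5. Solving gives C1 = 141/50, C2 = 59/50.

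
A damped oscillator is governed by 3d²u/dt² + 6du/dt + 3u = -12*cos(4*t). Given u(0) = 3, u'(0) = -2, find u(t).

Divide through by 3: u'' + 2u' + u = -4*cos(4*t).
Characteristic equation r² + 2r + 1 = 0 has discriminant (2)² - 4·(1) = 0, so r = -1 is a repeated root.
Hence u_h = (C1 + C2*t)*exp(-t).
Try u_p = A*cos(4*t) + B*sin(4*t). Substituting and equating the coefficients of cos(4t) and sin(4t) gives A = 60/289, B = -32/289, so u_p = -32*sin(4*t)/289 + 60*cos(4*t)/289.
General solution: u = -32*sin(4*t)/289 + 60*cos(4*t)/289 + C1*exp(-t) + C2*t*exp(-t).
Apply the initial conditions: u(0) = 60/289 + C1 = 3 and u'(0) = -128/289 + C2 - C1 = -2. Solving gives C1 = 807/289, C2 = 21/17.

u = -32*sin(4*t)/289 + 60*cos(4*t)/289 + 807*exp(-t)/289 + 21*t*exp(-t)/17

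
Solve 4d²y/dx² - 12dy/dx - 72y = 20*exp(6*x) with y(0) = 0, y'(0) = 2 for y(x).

y = -13*exp(-3*x)/81 + 13*exp(6*x)/81 + 5*x*exp(6*x)/9

Divide through by 4: y'' - 3y' - 18y = 5*exp(6*x).
Characteristic equation r² - 3r - 18 = 0 factors as (r + 3)(r - 6) = 0, so r = -3, 6.
Hence y_h = C1*exp(-3*x) + C2*exp(6*x).
Since exp(6*x) solves the homogeneous equation (r = 6 is a root of multiplicity 1), multiply the trial by x. Try y_p = A*x*exp(6*x). Substituting into the equation and dividing by exp(6*x) gives A = 5/9, so y_p = 5*x*exp(6*x)/9.
General solution: y = C1*exp(-3*x) + C2*exp(6*x) + 5*x*exp(6*x)/9.
Apply the initial conditions: y(0) = C1 + C2 = 0 and y'(0) = 5/9 - 3*C1 + 6*C2 = 2. Solving gives C1 = -13/81, C2 = 13/81.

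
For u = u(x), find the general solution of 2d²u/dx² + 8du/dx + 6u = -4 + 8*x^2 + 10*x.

Divide through by 2: u'' + 4u' + 3u = -2 + 4*x^2 + 5*x.
Characteristic equation r² + 4r + 3 = 0 factors as (r + 1)(r + 3) = 0, so r = -1, -3.
Hence u_h = C1*exp(-x) + C2*exp(-3*x).
For the particular solution try u_p = A0 + A1*x + A2*x^2. Substituting and matching coefficients of each power of x gives A0 = 26/27, A1 = -17/9, A2 = 4/3, so u_p = 26/27 - 17*x/9 + 4*x^2/3.

u = 26/27 - 17*x/9 + 4*x**2/3 + C1*exp(-x) + C2*exp(-3*x)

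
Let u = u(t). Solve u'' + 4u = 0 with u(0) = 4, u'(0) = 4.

u = 2*sin(2*t) + 4*cos(2*t)

Characteristic equation r² + 4 = 0 has discriminant (0)² - 4·(4) = -16 < 0, so r = ± 2i.
Hence u_h = C1*cos(2*t) + C2*sin(2*t).
Apply the initial conditions: u(0) = C1 = 4 and u'(0) = 2*C2 = 4. Solving gives C1 = 4, C2 = 2.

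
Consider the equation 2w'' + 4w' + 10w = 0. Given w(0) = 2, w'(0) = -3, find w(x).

Divide through by 2: w'' + 2w' + 5w = 0.
Characteristic equation r² + 2r + 5 = 0 has discriminant (2)² - 4·(5) = -16 < 0, so r = -1 ± 2i.
Hence w_h = C1*cos(2*x)*exp(-x) + C2*exp(-x)*sin(2*x).
Apply the initial conditions: w(0) = C1 = 2 and w'(0) = -C1 + 2*C2 = -3. Solving gives C1 = 2, C2 = -1/2.

w = 2*cos(2*x)*exp(-x) - exp(-x)*sin(2*x)/2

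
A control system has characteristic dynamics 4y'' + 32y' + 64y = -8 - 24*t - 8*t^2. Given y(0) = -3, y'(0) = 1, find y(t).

y = 1/64 - 193*exp(-4*t)/64 - t/4 - t**2/8 - 173*t*exp(-4*t)/16

Divide through by 4: y'' + 8y' + 16y = -2 - 6*t - 2*t^2.
Characteristic equation r² + 8r + 16 = 0 has discriminant (8)² - 4·(16) = 0, so r = -4 is a repeated root.
Hence y_h = (C1 + C2*t)*exp(-4*t).
For the particular solution try y_p = A0 + A1*t + A2*t^2. Substituting and matching coefficients of each power of t gives A0 = 1/64, A1 = -1/4, A2 = -1/8, so y_p = 1/64 - t/4 - t^2/8.
General solution: y = 1/64 - t/4 - t^2/8 + C1*exp(-4*t) + C2*t*exp(-4*t).
Apply the initial conditions: y(0) = 1/64 + C1 = -3 and y'(0) = -1/4 + C2 - 4*C1 = 1. Solving gives C1 = -193/64, C2 = -173/16.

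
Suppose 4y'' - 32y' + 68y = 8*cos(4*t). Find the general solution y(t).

Divide through by 4: y'' - 8y' + 17y = 2*cos(4*t).
Characteristic equation r² - 8r + 17 = 0 has discriminant (-8)² - 4·(17) = -4 < 0, so r = 4 ± i.
Hence y_h = C1*cos(t)*exp(4*t) + C2*exp(4*t)*sin(t).
Try y_p = A*cos(4*t) + B*sin(4*t). Substituting and equating the coefficients of cos(4t) and sin(4t) gives A = 2/1025, B = -64/1025, so y_p = -64*sin(4*t)/1025 + 2*cos(4*t)/1025.

y = -64*sin(4*t)/1025 + 2*cos(4*t)/1025 + C1*cos(t)*exp(4*t) + C2*exp(4*t)*sin(t)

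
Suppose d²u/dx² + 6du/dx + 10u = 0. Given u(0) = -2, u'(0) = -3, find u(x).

Characteristic equation r² + 6r + 10 = 0 has discriminant (6)² - 4·(10) = -4 < 0, so r = -3 ± i.
Hence u_h = C1*cos(x)*exp(-3*x) + C2*exp(-3*x)*sin(x).
Apply the initial conditions: u(0) = C1 = -2 and u'(0) = C2 - 3*C1 = -3. Solving gives C1 = -2, C2 = -9.

u = -9*exp(-3*x)*sin(x) - 2*cos(x)*exp(-3*x)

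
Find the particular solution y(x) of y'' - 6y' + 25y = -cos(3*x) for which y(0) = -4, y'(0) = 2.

Characteristic equation r² - 6r + 25 = 0 has discriminant (-6)² - 4·(25) = -64 < 0, so r = 3 ± 4i.
Hence y_h = C1*cos(4*x)*exp(3*x) + C2*exp(3*x)*sin(4*x).
Try y_p = A*cos(3*x) + B*sin(3*x). Substituting and equating the coefficients of cos(3x) and sin(3x) gives A = -4/145, B = 9/290, so y_p = -4*cos(3*x)/145 + 9*sin(3*x)/290.
General solution: y = -4*cos(3*x)/145 + 9*sin(3*x)/290 + C1*cos(4*x)*exp(3*x) + C2*exp(3*x)*sin(4*x).
Apply the initial conditions: y(0) = -4/145 + C1 = -4 and y'(0) = 27/290 + 3*C1 + 4*C2 = 2. Solving gives C1 = -576/145, C2 = 4009/1160.

y = -4*cos(3*x)/145 + 9*sin(3*x)/290 - 576*cos(4*x)*exp(3*x)/145 + 4009*exp(3*x)*sin(4*x)/1160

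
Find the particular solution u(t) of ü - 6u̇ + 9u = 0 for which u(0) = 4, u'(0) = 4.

u = 4*exp(3*t) - 8*t*exp(3*t)

Characteristic equation r² - 6r + 9 = 0 has discriminant (-6)² - 4·(9) = 0, so r = 3 is a repeated root.
Hence u_h = (C1 + C2*t)*exp(3*t).
Apply the initial conditions: u(0) = C1 = 4 and u'(0) = C2 + 3*C1 = 4. Solving gives C1 = 4, C2 = -8.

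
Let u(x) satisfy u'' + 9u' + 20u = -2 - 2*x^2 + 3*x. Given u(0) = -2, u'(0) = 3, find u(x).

u = -99/500 - 25*exp(-4*x)/4 - x**2/10 + 6*x/25 + 556*exp(-5*x)/125

Characteristic equation r² + 9r + 20 = 0 factors as (r + 5)(r + 4) = 0, so r = -5, -4.
Hence u_h = C1*exp(-5*x) + C2*exp(-4*x).
For the particular solution try u_p = A0 + A1*x + A2*x^2. Substituting and matching coefficients of each power of x gives A0 = -99/500, A1 = 6/25, A2 = -1/10, so u_p = -99/500 - x^2/10 + 6*x/25.
General solution: u = -99/500 - x^2/10 + 6*x/25 + C1*exp(-5*x) + C2*exp(-4*x).
Apply the initial conditions: u(0) = -99/500 + C1 + C2 = -2 and u'(0) = 6/25 - 5*C1 - 4*C2 = 3. Solving gives C1 = 556/125, C2 = -25/4.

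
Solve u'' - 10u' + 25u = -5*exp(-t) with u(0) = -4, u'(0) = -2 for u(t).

Characteristic equation r² - 10r + 25 = 0 has discriminant (-10)² - 4·(25) = 0, so r = 5 is a repeated root.
Hence u_h = (C1 + C2*t)*exp(5*t).
Try u_p = A*exp(-t). Substituting into the equation and dividing by exp(-t) gives A = -5/36, so u_p = -5*exp(-t)/36.
General solution: u = -5*exp(-t)/36 + C1*exp(5*t) + C2*t*exp(5*t).
Apply the initial conditions: u(0) = -5/36 + C1 = -4 and u'(0) = 5/36 + C2 + 5*C1 = -2. Solving gives C1 = -139/36, C2 = 103/6.

u = -139*exp(5*t)/36 - 5*exp(-t)/36 + 103*t*exp(5*t)/6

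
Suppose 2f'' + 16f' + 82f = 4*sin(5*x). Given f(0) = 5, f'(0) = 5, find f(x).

Divide through by 2: f'' + 8f' + 41f = 2*sin(5*x).
Characteristic equation r² + 8r + 41 = 0 has discriminant (8)² - 4·(41) = -100 < 0, so r = -4 ± 5i.
Hence f_h = C1*cos(5*x)*exp(-4*x) + C2*exp(-4*x)*sin(5*x).
Try f_p = A*cos(5*x) + B*sin(5*x). Substituting and equating the coefficients of cos(5x) and sin(5x) gives A = -5/116, B = 1/58, so f_p = -5*cos(5*x)/116 + sin(5*x)/58.
General solution: f = -5*cos(5*x)/116 + sin(5*x)/58 + C1*cos(5*x)*exp(-4*x) + C2*exp(-4*x)*sin(5*x).
Apply the initial conditions: f(0) = -5/116 + C1 = 5 and f'(0) = 5/58 - 4*C1 + 5*C2 = 5. Solving gives C1 = 585/116, C2 = 291/58.

f = -5*cos(5*x)/116 + sin(5*x)/58 + 291*exp(-4*x)*sin(5*x)/58 + 585*cos(5*x)*exp(-4*x)/116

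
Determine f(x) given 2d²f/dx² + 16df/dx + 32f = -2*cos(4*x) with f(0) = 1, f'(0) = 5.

f = -sin(4*x)/32 + 73*x*exp(-4*x)/8 + exp(-4*x)

Divide through by 2: f'' + 8f' + 16f = -cos(4*x).
Characteristic equation r² + 8r + 16 = 0 has discriminant (8)² - 4·(16) = 0, so r = -4 is a repeated root.
Hence f_h = (C1 + C2*x)*exp(-4*x).
Try f_p = A*cos(4*x) + B*sin(4*x). Substituting and equating the coefficients of cos(4x) and sin(4x) gives A = 0, B = -1/32, so f_p = -sin(4*x)/32.
General solution: f = -sin(4*x)/32 + C1*exp(-4*x) + C2*x*exp(-4*x).
Apply the initial conditions: f(0) = C1 = 1 and f'(0) = -1/8 + C2 - 4*C1 = 5. Solving gives C1 = 1, C2 = 73/8.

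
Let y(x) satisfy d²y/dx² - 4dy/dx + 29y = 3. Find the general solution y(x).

y = 3/29 + C1*cos(5*x)*exp(2*x) + C2*exp(2*x)*sin(5*x)

Characteristic equation r² - 4r + 29 = 0 has discriminant (-4)² - 4·(29) = -100 < 0, so r = 2 ± 5i.
Hence y_h = C1*cos(5*x)*exp(2*x) + C2*exp(2*x)*sin(5*x).
For the particular solution try y_p = A0. Substituting and matching coefficients of each power of x gives A0 = 3/29, so y_p = 3/29.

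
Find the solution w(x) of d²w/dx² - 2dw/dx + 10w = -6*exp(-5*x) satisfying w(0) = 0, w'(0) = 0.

w = -2*exp(-5*x)/15 - 4*exp(x)*sin(3*x)/15 + 2*cos(3*x)*exp(x)/15

Characteristic equation r² - 2r + 10 = 0 has discriminant (-2)² - 4·(10) = -36 < 0, so r = 1 ± 3i.
Hence w_h = C1*cos(3*x)*exp(x) + C2*exp(x)*sin(3*x).
Try w_p = A*exp(-5*x). Substituting into the equation and dividing by exp(-5*x) gives A = -2/15, so w_p = -2*exp(-5*x)/15.
General solution: w = -2*exp(-5*x)/15 + C1*cos(3*x)*exp(x) + C2*exp(x)*sin(3*x).
Apply the initial conditions: w(0) = -2/15 + C1 = 0 and w'(0) = 2/3 + C1 + 3*C2 = 0. Solving gives C1 = 2/15, C2 = -4/15.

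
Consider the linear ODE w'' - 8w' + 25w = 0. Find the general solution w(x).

w = C1*cos(3*x)*exp(4*x) + C2*exp(4*x)*sin(3*x)

Characteristic equation r² - 8r + 25 = 0 has discriminant (-8)² - 4·(25) = -36 < 0, so r = 4 ± 3i.
Hence w_h = C1*cos(3*x)*exp(4*x) + C2*exp(4*x)*sin(3*x).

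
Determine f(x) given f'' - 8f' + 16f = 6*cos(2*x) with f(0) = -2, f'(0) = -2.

Characteristic equation r² - 8r + 16 = 0 has discriminant (-8)² - 4·(16) = 0, so r = 4 is a repeated root.
Hence f_h = (C1 + C2*x)*exp(4*x).
Try f_p = A*cos(2*x) + B*sin(2*x). Substituting and equating the coefficients of cos(2x) and sin(2x) gives A = 9/50, B = -6/25, so f_p = -6*sin(2*x)/25 + 9*cos(2*x)/50.
General solution: f = -6*sin(2*x)/25 + 9*cos(2*x)/50 + C1*exp(4*x) + C2*x*exp(4*x).
Apply the initial conditions: f(0) = 9/50 + C1 = -2 and f'(0) = -12/25 + C2 + 4*C1 = -2. Solving gives C1 = -109/50, C2 = 36/5.

f = -109*exp(4*x)/50 - 6*sin(2*x)/25 + 9*cos(2*x)/50 + 36*x*exp(4*x)/5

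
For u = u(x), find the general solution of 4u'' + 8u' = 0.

u = C2 + C1*exp(-2*x)

Divide through by 4: u'' + 2u' = 0.
Characteristic equation r² + 2r = 0 factors as (r + 2)r = 0, so r = -2, 0.
Hence u_h = C1*exp(-2*x) + C2.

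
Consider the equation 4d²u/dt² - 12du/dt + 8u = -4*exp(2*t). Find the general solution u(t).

u = C1*exp(t) + C2*exp(2*t) - t*exp(2*t)

Divide through by 4: u'' - 3u' + 2u = -exp(2*t).
Characteristic equation r² - 3r + 2 = 0 factors as (r - 1)(r - 2) = 0, so r = 1, 2.
Hence u_h = C1*exp(t) + C2*exp(2*t).
Since exp(2*t) solves the homogeneous equation (r = 2 is a root of multiplicity 1), multiply the trial by t. Try u_p = A*t*exp(2*t). Substituting into the equation and dividing by exp(2*t) gives A = -1, so u_p = -t*exp(2*t).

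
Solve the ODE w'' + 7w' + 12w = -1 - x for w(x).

Characteristic equation r² + 7r + 12 = 0 factors as (r + 4)(r + 3) = 0, so r = -4, -3.
Hence w_h = C1*exp(-4*x) + C2*exp(-3*x).
For the particular solution try w_p = A0 + A1*x. Substituting and matching coefficients of each power of x gives A0 = -5/144, A1 = -1/12, so w_p = -5/144 - x/12.

w = -5/144 - x/12 + C1*exp(-4*x) + C2*exp(-3*x)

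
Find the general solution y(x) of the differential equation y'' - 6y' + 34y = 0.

y = C1*cos(5*x)*exp(3*x) + C2*exp(3*x)*sin(5*x)

Characteristic equation r² - 6r + 34 = 0 has discriminant (-6)² - 4·(34) = -100 < 0, so r = 3 ± 5i.
Hence y_h = C1*cos(5*x)*exp(3*x) + C2*exp(3*x)*sin(5*x).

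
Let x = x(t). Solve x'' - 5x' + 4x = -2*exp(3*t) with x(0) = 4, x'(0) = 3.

Characteristic equation r² - 5r + 4 = 0 factors as (r - 4)(r - 1) = 0, so r = 4, 1.
Hence x_h = C1*exp(4*t) + C2*exp(t).
Try x_p = A*exp(3*t). Substituting into the equation and dividing by exp(3*t) gives A = 1, so x_p = exp(3*t).
General solution: x = C1*exp(4*t) + C2*exp(t) + exp(3*t).
Apply the initial conditions: x(0) = 1 + C1 + C2 = 4 and x'(0) = 3 + C2 + 4*C1 = 3. Solving gives C1 = -1, C2 = 4.

x = -exp(4*t) + 4*exp(t) + exp(3*t)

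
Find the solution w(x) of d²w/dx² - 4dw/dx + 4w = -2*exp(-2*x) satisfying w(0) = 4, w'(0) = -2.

Characteristic equation r² - 4r + 4 = 0 has discriminant (-4)² - 4·(4) = 0, so r = 2 is a repeated root.
Hence w_h = (C1 + C2*x)*exp(2*x).
Try w_p = A*exp(-2*x). Substituting into the equation and dividing by exp(-2*x) gives A = -1/8, so w_p = -exp(-2*x)/8.
General solution: w = -exp(-2*x)/8 + C1*exp(2*x) + C2*x*exp(2*x).
Apply the initial conditions: w(0) = -1/8 + C1 = 4 and w'(0) = 1/4 + C2 + 2*C1 = -2. Solving gives C1 = 33/8, C2 = -21/2.

w = -exp(-2*x)/8 + 33*exp(2*x)/8 - 21*x*exp(2*x)/2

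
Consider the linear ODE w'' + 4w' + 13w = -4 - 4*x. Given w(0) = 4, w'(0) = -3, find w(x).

w = -36/169 - 4*x/13 + 323*exp(-2*x)*sin(3*x)/169 + 712*cos(3*x)*exp(-2*x)/169

Characteristic equation r² + 4r + 13 = 0 has discriminant (4)² - 4·(13) = -36 < 0, so r = -2 ± 3i.
Hence w_h = C1*cos(3*x)*exp(-2*x) + C2*exp(-2*x)*sin(3*x).
For the particular solution try w_p = A0 + A1*x. Substituting and matching coefficients of each power of x gives A0 = -36/169, A1 = -4/13, so w_p = -36/169 - 4*x/13.
General solution: w = -36/169 - 4*x/13 + C1*cos(3*x)*exp(-2*x) + C2*exp(-2*x)*sin(3*x).
Apply the initial conditions: w(0) = -36/169 + C1 = 4 and w'(0) = -4/13 - 2*C1 + 3*C2 = -3. Solving gives C1 = 712/169, C2 = 323/169.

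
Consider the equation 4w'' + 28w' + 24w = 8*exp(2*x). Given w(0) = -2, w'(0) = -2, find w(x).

Divide through by 4: w'' + 7w' + 6w = 2*exp(2*x).
Characteristic equation r² + 7r + 6 = 0 factors as (r + 1)(r + 6) = 0, so r = -1, -6.
Hence w_h = C1*exp(-x) + C2*exp(-6*x).
Try w_p = A*exp(2*x). Substituting into the equation and dividing by exp(2*x) gives A = 1/12, so w_p = exp(2*x)/12.
General solution: w = exp(2*x)/12 + C1*exp(-x) + C2*exp(-6*x).
Apply the initial conditions: w(0) = 1/12 + C1 + C2 = -2 and w'(0) = 1/6 - C1 - 6*C2 = -2. Solving gives C1 = -44/15, C2 = 17/20.

w = -44*exp(-x)/15 + exp(2*x)/12 + 17*exp(-6*x)/20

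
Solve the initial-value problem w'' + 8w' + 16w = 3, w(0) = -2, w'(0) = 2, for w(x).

w = 3/16 - 35*exp(-4*x)/16 - 27*x*exp(-4*x)/4

Characteristic equation r² + 8r + 16 = 0 has discriminant (8)² - 4·(16) = 0, so r = -4 is a repeated root.
Hence w_h = (C1 + C2*x)*exp(-4*x).
For the particular solution try w_p = A0. Substituting and matching coefficients of each power of x gives A0 = 3/16, so w_p = 3/16.
General solution: w = 3/16 + C1*exp(-4*x) + C2*x*exp(-4*x).
Apply the initial conditions: w(0) = 3/16 + C1 = -2 and w'(0) = C2 - 4*C1 = 2. Solving gives C1 = -35/16, C2 = -27/4.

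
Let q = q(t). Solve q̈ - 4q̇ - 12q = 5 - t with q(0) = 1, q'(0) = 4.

q = -4/9 + t/12 + 19*exp(-2*t)/32 + 245*exp(6*t)/288

Characteristic equation r² - 4r - 12 = 0 factors as (r + 2)(r - 6) = 0, so r = -2, 6.
Hence q_h = C1*exp(-2*t) + C2*exp(6*t).
For the particular solution try q_p = A0 + A1*t. Substituting and matching coefficients of each power of t gives A0 = -4/9, A1 = 1/12, so q_p = -4/9 + t/12.
General solution: q = -4/9 + t/12 + C1*exp(-2*t) + C2*exp(6*t).
Apply the initial conditions: q(0) = -4/9 + C1 + C2 = 1 and q'(0) = 1/12 - 2*C1 + 6*C2 = 4. Solving gives C1 = 19/32, C2 = 245/288.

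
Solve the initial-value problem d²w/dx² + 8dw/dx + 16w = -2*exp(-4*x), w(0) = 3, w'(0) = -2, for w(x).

Characteristic equation r² + 8r + 16 = 0 has discriminant (8)² - 4·(16) = 0, so r = -4 is a repeated root.
Hence w_h = (C1 + C2*x)*exp(-4*x).
Since exp(-4*x) solves the homogeneous equation (r = -4 is a root of multiplicity 2), multiply the trial by x^2. Try w_p = A*x^2*exp(-4*x). Substituting into the equation and dividing by exp(-4*x) gives A = -1, so w_p = -x^2*exp(-4*x).
General solution: w = C1*exp(-4*x) - x^2*exp(-4*x) + C2*x*exp(-4*x).
Apply the initial conditions: w(0) = C1 = 3 and w'(0) = C2 - 4*C1 = -2. Solving gives C1 = 3, C2 = 10.

w = 3*exp(-4*x) - x**2*exp(-4*x) + 10*x*exp(-4*x)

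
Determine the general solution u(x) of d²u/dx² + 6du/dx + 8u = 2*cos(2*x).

u = cos(2*x)/20 + 3*sin(2*x)/20 + C1*exp(-2*x) + C2*exp(-4*x)

Characteristic equation r² + 6r + 8 = 0 factors as (r + 2)(r + 4) = 0, so r = -2, -4.
Hence u_h = C1*exp(-2*x) + C2*exp(-4*x).
Try u_p = A*cos(2*x) + B*sin(2*x). Substituting and equating the coefficients of cos(2x) and sin(2x) gives A = 1/20, B = 3/20, so u_p = cos(2*x)/20 + 3*sin(2*x)/20.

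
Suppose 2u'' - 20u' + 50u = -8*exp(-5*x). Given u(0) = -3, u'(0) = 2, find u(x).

Divide through by 2: u'' - 10u' + 25u = -4*exp(-5*x).
Characteristic equation r² - 10r + 25 = 0 has discriminant (-10)² - 4·(25) = 0, so r = 5 is a repeated root.
Hence u_h = (C1 + C2*x)*exp(5*x).
Try u_p = A*exp(-5*x). Substituting into the equation and dividing by exp(-5*x) gives A = -1/25, so u_p = -exp(-5*x)/25.
General solution: u = -exp(-5*x)/25 + C1*exp(5*x) + C2*x*exp(5*x).
Apply the initial conditions: u(0) = -1/25 + C1 = -3 and u'(0) = 1/5 + C2 + 5*C1 = 2. Solving gives C1 = -74/25, C2 = 83/5.

u = -74*exp(5*x)/25 - exp(-5*x)/25 + 83*x*exp(5*x)/5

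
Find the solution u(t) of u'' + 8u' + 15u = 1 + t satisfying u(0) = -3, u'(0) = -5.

u = 7/225 - 91*exp(-3*t)/9 + t/15 + 177*exp(-5*t)/25

Characteristic equation r² + 8r + 15 = 0 factors as (r + 3)(r + 5) = 0, so r = -3, -5.
Hence u_h = C1*exp(-3*t) + C2*exp(-5*t).
For the particular solution try u_p = A0 + A1*t. Substituting and matching coefficients of each power of t gives A0 = 7/225, A1 = 1/15, so u_p = 7/225 + t/15.
General solution: u = 7/225 + t/15 + C1*exp(-3*t) + C2*exp(-5*t).
Apply the initial conditions: u(0) = 7/225 + C1 + C2 = -3 and u'(0) = 1/15 - 5*C2 - 3*C1 = -5. Solving gives C1 = -91/9, C2 = 177/25.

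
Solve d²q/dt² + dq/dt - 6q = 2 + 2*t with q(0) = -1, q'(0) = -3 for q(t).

q = -7/18 - 9*exp(2*t)/10 - t/3 + 13*exp(-3*t)/45

Characteristic equation r² + r - 6 = 0 factors as (r - 2)(r + 3) = 0, so r = 2, -3.
Hence q_h = C1*exp(2*t) + C2*exp(-3*t).
For the particular solution try q_p = A0 + A1*t. Substituting and matching coefficients of each power of t gives A0 = -7/18, A1 = -1/3, so q_p = -7/18 - t/3.
General solution: q = -7/18 - t/3 + C1*exp(2*t) + C2*exp(-3*t).
Apply the initial conditions: q(0) = -7/18 + C1 + C2 = -1 and q'(0) = -1/3 - 3*C2 + 2*C1 = -3. Solving gives C1 = -9/10, C2 = 13/45.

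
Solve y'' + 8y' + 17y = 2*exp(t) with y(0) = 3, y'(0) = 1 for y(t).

y = exp(t)/13 + 38*cos(t)*exp(-4*t)/13 + 164*exp(-4*t)*sin(t)/13

Characteristic equation r² + 8r + 17 = 0 has discriminant (8)² - 4·(17) = -4 < 0, so r = -4 ± i.
Hence y_h = C1*cos(t)*exp(-4*t) + C2*exp(-4*t)*sin(t).
Try y_p = A*exp(t). Substituting into the equation and dividing by exp(t) gives A = 1/13, so y_p = exp(t)/13.
General solution: y = exp(t)/13 + C1*cos(t)*exp(-4*t) + C2*exp(-4*t)*sin(t).
Apply the initial conditions: y(0) = 1/13 + C1 = 3 and y'(0) = 1/13 + C2 - 4*C1 = 1. Solving gives C1 = 38/13, C2 = 164/13.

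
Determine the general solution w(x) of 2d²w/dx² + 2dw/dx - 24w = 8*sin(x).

w = -26*sin(x)/85 - 2*cos(x)/85 + C1*exp(-4*x) + C2*exp(3*x)

Divide through by 2: w'' + w' - 12w = 4*sin(x).
Characteristic equation r² + r - 12 = 0 factors as (r + 4)(r - 3) = 0, so r = -4, 3.
Hence w_h = C1*exp(-4*x) + C2*exp(3*x).
Try w_p = A*cos(x) + B*sin(x). Substituting and equating the coefficients of cos(x) and sin(x) gives A = -2/85, B = -26/85, so w_p = -26*sin(x)/85 - 2*cos(x)/85.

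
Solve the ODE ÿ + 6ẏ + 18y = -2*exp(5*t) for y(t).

Characteristic equation r² + 6r + 18 = 0 has discriminant (6)² - 4·(18) = -36 < 0, so r = -3 ± 3i.
Hence y_h = C1*cos(3*t)*exp(-3*t) + C2*exp(-3*t)*sin(3*t).
Try y_p = A*exp(5*t). Substituting into the equation and dividing by exp(5*t) gives A = -2/73, so y_p = -2*exp(5*t)/73.

y = -2*exp(5*t)/73 + C1*cos(3*t)*exp(-3*t) + C2*exp(-3*t)*sin(3*t)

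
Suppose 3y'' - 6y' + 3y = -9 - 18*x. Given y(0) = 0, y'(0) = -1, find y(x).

Divide through by 3: y'' - 2y' + y = -3 - 6*x.
Characteristic equation r² - 2r + 1 = 0 has discriminant (-2)² - 4·(1) = 0, so r = 1 is a repeated root.
Hence y_h = (C1 + C2*x)*exp(x).
For the particular solution try y_p = A0 + A1*x. Substituting and matching coefficients of each power of x gives A0 = -15, A1 = -6, so y_p = -15 - 6*x.
General solution: y = -15 - 6*x + C1*exp(x) + C2*x*exp(x).
Apply the initial conditions: y(0) = -15 + C1 = 0 and y'(0) = -6 + C1 + C2 = -1. Solving gives C1 = 15, C2 = -10.

y = -15 - 6*x + 15*exp(x) - 10*x*exp(x)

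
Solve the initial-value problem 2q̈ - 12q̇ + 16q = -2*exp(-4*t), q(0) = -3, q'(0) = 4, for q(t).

Divide through by 2: q'' - 6q' + 8q = -exp(-4*t).
Characteristic equation r² - 6r + 8 = 0 factors as (r - 2)(r - 4) = 0, so r = 2, 4.
Hence q_h = C1*exp(2*t) + C2*exp(4*t).
Try q_p = A*exp(-4*t). Substituting into the equation and dividing by exp(-4*t) gives A = -1/48, so q_p = -exp(-4*t)/48.
General solution: q = -exp(-4*t)/48 + C1*exp(2*t) + C2*exp(4*t).
Apply the initial conditions: q(0) = -1/48 + C1 + C2 = -3 and q'(0) = 1/12 + 2*C1 + 4*C2 = 4. Solving gives C1 = -95/12, C2 = 79/16.

q = -95*exp(2*t)/12 - exp(-4*t)/48 + 79*exp(4*t)/16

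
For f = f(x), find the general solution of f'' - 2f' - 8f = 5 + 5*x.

f = -15/32 - 5*x/8 + C1*exp(-2*x) + C2*exp(4*x)

Characteristic equation r² - 2r - 8 = 0 factors as (r + 2)(r - 4) = 0, so r = -2, 4.
Hence f_h = C1*exp(-2*x) + C2*exp(4*x).
For the particular solution try f_p = A0 + A1*x. Substituting and matching coefficients of each power of x gives A0 = -15/32, A1 = -5/8, so f_p = -15/32 - 5*x/8.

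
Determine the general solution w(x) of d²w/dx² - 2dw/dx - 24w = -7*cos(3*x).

w = 14*sin(3*x)/375 + 77*cos(3*x)/375 + C1*exp(6*x) + C2*exp(-4*x)

Characteristic equation r² - 2r - 24 = 0 factors as (r - 6)(r + 4) = 0, so r = 6, -4.
Hence w_h = C1*exp(6*x) + C2*exp(-4*x).
Try w_p = A*cos(3*x) + B*sin(3*x). Substituting and equating the coefficients of cos(3x) and sin(3x) gives A = 77/375, B = 14/375, so w_p = 14*sin(3*x)/375 + 77*cos(3*x)/375.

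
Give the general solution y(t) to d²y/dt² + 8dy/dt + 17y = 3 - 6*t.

y = 99/289 - 6*t/17 + C1*cos(t)*exp(-4*t) + C2*exp(-4*t)*sin(t)

Characteristic equation r² + 8r + 17 = 0 has discriminant (8)² - 4·(17) = -4 < 0, so r = -4 ± i.
Hence y_h = C1*cos(t)*exp(-4*t) + C2*exp(-4*t)*sin(t).
For the particular solution try y_p = A0 + A1*t. Substituting and matching coefficients of each power of t gives A0 = 99/289, A1 = -6/17, so y_p = 99/289 - 6*t/17.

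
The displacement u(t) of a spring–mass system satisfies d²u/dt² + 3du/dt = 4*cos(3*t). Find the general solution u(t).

Characteristic equation r² + 3r = 0 factors as (r + 3)r = 0, so r = -3, 0.
Hence u_h = C1*exp(-3*t) + C2.
Try u_p = A*cos(3*t) + B*sin(3*t). Substituting and equating the coefficients of cos(3t) and sin(3t) gives A = -2/9, B = 2/9, so u_p = -2*cos(3*t)/9 + 2*sin(3*t)/9.

u = C2 - 2*cos(3*t)/9 + 2*sin(3*t)/9 + C1*exp(-3*t)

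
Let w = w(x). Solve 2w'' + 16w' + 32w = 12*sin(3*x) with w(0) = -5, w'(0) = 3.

w = -2981*exp(-4*x)/625 - 144*cos(3*x)/625 + 42*sin(3*x)/625 - 407*x*exp(-4*x)/25

Divide through by 2: w'' + 8w' + 16w = 6*sin(3*x).
Characteristic equation r² + 8r + 16 = 0 has discriminant (8)² - 4·(16) = 0, so r = -4 is a repeated root.
Hence w_h = (C1 + C2*x)*exp(-4*x).
Try w_p = A*cos(3*x) + B*sin(3*x). Substituting and equating the coefficients of cos(3x) and sin(3x) gives A = -144/625, B = 42/625, so w_p = -144*cos(3*x)/625 + 42*sin(3*x)/625.
General solution: w = -144*cos(3*x)/625 + 42*sin(3*x)/625 + C1*exp(-4*x) + C2*x*exp(-4*x).
Apply the initial conditions: w(0) = -144/625 + C1 = -5 and w'(0) = 126/625 + C2 - 4*C1 = 3. Solving gives C1 = -2981/625, C2 = -407/25.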